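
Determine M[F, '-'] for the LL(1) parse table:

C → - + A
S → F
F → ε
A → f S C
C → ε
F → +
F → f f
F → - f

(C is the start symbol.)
F → ε, F → - f

To find M[F, '-'], we find productions for F where '-' is in the predict set (PREDICT(N → α) = (FIRST(α) \ {ε}) ∪ (FOLLOW(N) if α ⇒* ε)).

Relevant sets:
  FOLLOW(F) = { $, '-' }

F → ε: PREDICT = { $, '-' }
  '-' is in predict set, so this production goes in M[F, '-']
F → +: PREDICT = { '+' }
F → f f: PREDICT = { 'f' }
F → - f: PREDICT = { '-' }
  '-' is in predict set, so this production goes in M[F, '-']

M[F, '-'] = F → ε, F → - f  (a multiply-defined cell — the grammar is not LL(1))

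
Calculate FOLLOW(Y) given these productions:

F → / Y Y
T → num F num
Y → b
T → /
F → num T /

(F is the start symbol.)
{ $, 'b', 'num' }

To compute FOLLOW(Y), find every occurrence of Y on a right-hand side N → α Y β: add FIRST(β) \ {ε}, and if β is empty or nullable also add FOLLOW(N). Iterate to a fixed point.

In F → / Y Y: Y is followed by Y, add FIRST(Y) \ {ε} = { 'b' }
In F → / Y Y: Y is at the end, add FOLLOW(F)

The FOLLOW sets referred to above (computed the same way, to a fixed point):
  FOLLOW(F) = { $, 'num' }

Taking the union: FOLLOW(Y) = { $, 'b', 'num' }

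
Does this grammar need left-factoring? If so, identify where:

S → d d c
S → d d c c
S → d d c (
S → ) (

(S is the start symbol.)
Left-factoring is needed when two productions for the same non-terminal
share a common prefix on the right-hand side.

Productions for S:
  S → d d c
  S → d d c c
  S → d d c (
  S → ) (

Found common prefix 'd d c' in productions for S

Answer: Yes, S has productions with common prefix 'd d c'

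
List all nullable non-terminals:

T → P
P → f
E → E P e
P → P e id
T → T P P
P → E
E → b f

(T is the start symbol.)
None

A non-terminal is nullable if it can derive ε (the empty string): either it has an ε-production, or it has a production whose right-hand side consists entirely of nullable non-terminals.

There are no ε-productions, so no non-terminal can derive ε.
No non-terminals are nullable.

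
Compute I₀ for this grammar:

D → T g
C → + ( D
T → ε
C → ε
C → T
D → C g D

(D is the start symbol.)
First, augment the grammar with D' → D
I₀ = CLOSURE({ [D' → . D] }):
  [D' → . D] has the dot before D: add [D → . T g], [D → . C g D]
  [D → . T g] has the dot before T: add [T → .]
  [D → . C g D] has the dot before C: add [C → . + ( D], [C → .], [C → . T]
No further items can be added.

I₀ = { [C → . + ( D], [C → . T], [C → .], [D → . C g D], [D → . T g], [D' → . D], [T → .] }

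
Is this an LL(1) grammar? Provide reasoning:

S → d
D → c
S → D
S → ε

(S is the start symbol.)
Yes, the grammar is LL(1).

Relevant sets:
  FIRST(D) = { 'c' }
  FOLLOW(S) = { $ }

For S:
  PREDICT(S → d) = { 'd' }
  PREDICT(S → D) = { 'c' }
  PREDICT(S → ε) = { $ }
D has a single production, so nothing to check there.

All predict sets are disjoint. The grammar IS LL(1).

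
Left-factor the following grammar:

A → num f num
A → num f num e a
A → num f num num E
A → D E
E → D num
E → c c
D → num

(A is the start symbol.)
Left-factoring transforms A → αβ₁ | αβ₂ into A → αA' and A' → β₁ | β₂
(α is the longest common prefix among the alternatives). Repeat until
no nonterminal has two alternatives with a common prefix.

Round 1: A has alternatives sharing prefix 'num f num'. Introduce A': A → num f num A'
  Add: A' → ε
  Add: A' → e a
  Add: A' → num E

No remaining common prefixes — done.

Resulting grammar:
A → num f num A'
A' → ε
A' → e a
A' → num E
A → D E
E → D num
E → c c
D → num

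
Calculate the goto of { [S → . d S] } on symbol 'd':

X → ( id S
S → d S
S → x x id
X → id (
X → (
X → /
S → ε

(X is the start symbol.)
GOTO(I, 'd') = CLOSURE({ [A → αX.β] : [A → α.Xβ] ∈ I, X = 'd' })

Items with dot before 'd', with the dot advanced:
  [S → . d S] → [S → d . S]
Closure of the advanced items:
  [S → d . S] has the dot before S: add [S → . d S], [S → . x x id], [S → .]

GOTO = { [S → . d S], [S → . x x id], [S → .], [S → d . S] }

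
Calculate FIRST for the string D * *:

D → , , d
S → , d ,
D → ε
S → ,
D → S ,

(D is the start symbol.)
{ '*', ',' }

FIRST sets of the non-terminals involved (from the grammar, by fixed-point iteration):
  FIRST(D) = { ',', ε }

To compute FIRST(D * *), process the symbols left to right:
Symbol D is a non-terminal. Add FIRST(D) \ {ε} = { ',' }
D is nullable (ε ∈ FIRST(D)), continue to the next symbol.
Symbol * is a terminal. Add '*' and stop.
FIRST(D * *) = { '*', ',' }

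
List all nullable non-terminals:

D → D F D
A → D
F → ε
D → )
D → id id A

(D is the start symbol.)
{ 'F' }

A non-terminal is nullable if it can derive ε (the empty string): either it has an ε-production, or it has a production whose right-hand side consists entirely of nullable non-terminals.

ε-productions: F → ε
So F is immediately nullable.
No further non-terminal can be added: every production for the remaining non-terminals contains a terminal or a non-nullable non-terminal.
Nullable = { 'F' }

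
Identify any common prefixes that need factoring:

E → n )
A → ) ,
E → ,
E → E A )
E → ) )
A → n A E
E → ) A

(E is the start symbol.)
Left-factoring is needed when two productions for the same non-terminal
share a common prefix on the right-hand side.

Productions for E:
  E → n )
  E → ,
  E → E A )
  E → ) )
  E → ) A
Productions for A:
  A → ) ,
  A → n A E

Found common prefix ')' in productions for E

Answer: Yes, E has productions with common prefix ')'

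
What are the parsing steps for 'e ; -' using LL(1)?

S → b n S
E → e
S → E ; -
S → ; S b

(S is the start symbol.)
Stack is shown with the top on the left.

Stack    Input    Action
------------------------
S $      e ; - $  output S → E ; -
E ; - $  e ; - $  output E → e
e ; - $  e ; - $  match 'e'
; - $    ; - $    match ';'
- $      - $      match '-'
$        $        accept

The string is accepted.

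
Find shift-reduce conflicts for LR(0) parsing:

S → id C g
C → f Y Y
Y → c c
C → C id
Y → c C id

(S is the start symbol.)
A shift-reduce conflict occurs when an LR(0) state has both:
  - a complete (reduce) item [A → α .] (dot at the end), and
  - a shift item [B → β . c γ] (dot before a terminal).

Augment with S' → S and build the canonical LR(0) collection (I0 = CLOSURE({[S' → . S]}), then GOTO on every symbol after a dot until no new states appear). It has 13 states:
  I0: { [S → . id C g], [S' → . S] }  — shift
  I1: { [S' → S .] }  — accept
  I2: { [C → . C id], [C → . f Y Y], [S → id . C g] }  — shift
  I3: { [C → C . id], [S → id C . g] }  — shift
  I4: { [C → f . Y Y], [Y → . c C id], [Y → . c c] }  — shift
  I5: { [C → f Y . Y], [Y → . c C id], [Y → . c c] }  — shift
  I6: { [C → . C id], [C → . f Y Y], [Y → c . C id], [Y → c . c] }  — shift
  I7: { [C → C . id], [Y → c C . id] }  — shift
  I8: { [Y → c c .] }  — reduce
  I9: { [C → C id .], [Y → c C id .] }  — 2 reduces
  I10: { [C → f Y Y .] }  — reduce
  I11: { [S → id C g .] }  — reduce
  I12: { [C → C id .] }  — reduce

No state contains both a complete item and a shift item.

Answer: No shift-reduce conflicts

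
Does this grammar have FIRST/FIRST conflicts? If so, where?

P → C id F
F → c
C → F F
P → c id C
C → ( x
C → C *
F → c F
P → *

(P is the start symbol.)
FIRST sets of the non-terminals at (or reachable through a nullable prefix from) the front of some alternative:
  FIRST(C) = { '(', 'c' }
  FIRST(F) = { 'c' }

Productions for P:
  P → C id F: FIRST = { '(', 'c' }
  P → c id C: FIRST = { 'c' }
  P → *: FIRST = { '*' }
Productions for F:
  F → c: FIRST = { 'c' }
  F → c F: FIRST = { 'c' }
Productions for C:
  C → F F: FIRST = { 'c' }
  C → ( x: FIRST = { '(' }
  C → C *: FIRST = { '(', 'c' }

Conflict for P: P → C id F and P → c id C
  Overlap: { 'c' }
Conflict for F: F → c and F → c F
  Overlap: { 'c' }
Conflict for C: C → F F and C → C *
  Overlap: { 'c' }
Conflict for C: C → ( x and C → C *
  Overlap: { '(' }

Answer: Yes. P → C id F / P → c id C on { 'c' }; F → c / F → c F on { 'c' }; C → F F / C → C '*' on { 'c' }; C → '(' x / C → C '*' on { '(' }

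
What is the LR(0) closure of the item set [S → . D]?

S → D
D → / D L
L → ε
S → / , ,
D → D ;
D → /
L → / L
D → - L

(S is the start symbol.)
Start with: [S → . D]
  [S → . D] has the dot before D: add [D → . / D L], [D → . D ;], [D → . /], [D → . - L]
No further items can be added.

CLOSURE = { [D → . - L], [D → . / D L], [D → . /], [D → . D ;], [S → . D] }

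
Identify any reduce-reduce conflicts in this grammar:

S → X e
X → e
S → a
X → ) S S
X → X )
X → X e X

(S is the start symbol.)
Augment with S' → S and build the canonical LR(0) collection (I0 = CLOSURE({[S' → . S]}), then GOTO on every symbol after a dot until no new states appear). It has 12 states:
  I0: { [S → . X e], [S → . a], [S' → . S], [X → . ) S S], [X → . X )], [X → . X e X], [X → . e] }  — shift
  I1: { [S → . X e], [S → . a], [X → ) . S S], [X → . ) S S], [X → . X )], [X → . X e X], [X → . e] }  — shift
  I2: { [S' → S .] }  — accept
  I3: { [S → X . e], [X → X . )], [X → X . e X] }  — shift
  I4: { [S → a .] }  — reduce
  I5: { [X → e .] }  — reduce
  I6: { [X → X ) .] }  — reduce
  I7: { [S → X e .], [X → . ) S S], [X → . X )], [X → . X e X], [X → . e], [X → X e . X] }  — shift, reduce
  I8: { [X → X . )], [X → X . e X], [X → X e X .] }  — shift, reduce
  I9: { [X → . ) S S], [X → . X )], [X → . X e X], [X → . e], [X → X e . X] }  — shift
  I10: { [S → . X e], [S → . a], [X → ) S . S], [X → . ) S S], [X → . X )], [X → . X e X], [X → . e] }  — shift
  I11: { [X → ) S S .] }  — reduce

No state contains more than one complete item.

Answer: No reduce-reduce conflicts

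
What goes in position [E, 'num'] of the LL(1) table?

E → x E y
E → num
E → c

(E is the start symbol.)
E → num

To find M[E, 'num'], we find productions for E where 'num' is in the predict set (PREDICT(N → α) = (FIRST(α) \ {ε}) ∪ (FOLLOW(N) if α ⇒* ε)).

E → x E y: PREDICT = { 'x' }
E → num: PREDICT = { 'num' }
  'num' is in predict set, so this production goes in M[E, 'num']
E → c: PREDICT = { 'c' }

M[E, 'num'] = E → num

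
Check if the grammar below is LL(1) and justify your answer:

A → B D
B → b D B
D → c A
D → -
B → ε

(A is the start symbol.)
Yes, the grammar is LL(1).

A grammar is LL(1) if for each non-terminal N with multiple productions, the predict sets of those productions are pairwise disjoint, where PREDICT(N → α) = (FIRST(α) \ {ε}) ∪ (FOLLOW(N) if α ⇒* ε).

Relevant sets:
  FOLLOW(B) = { '-', 'c' }

For B:
  PREDICT(B → b D B) = { 'b' }
  PREDICT(B → ε) = { '-', 'c' }
For D:
  PREDICT(D → c A) = { 'c' }
  PREDICT(D → '-') = { '-' }
A has a single production, so nothing to check there.

All predict sets are disjoint. The grammar IS LL(1).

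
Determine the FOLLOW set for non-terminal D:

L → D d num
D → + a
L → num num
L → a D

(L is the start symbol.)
In L → D d num: D is followed by d num, add FIRST(d num) \ {ε} = { 'd' }
In L → a D: D is at the end, add FOLLOW(L)

The FOLLOW sets referred to above (computed the same way, to a fixed point):
  FOLLOW(L) = { $ }

Taking the union: FOLLOW(D) = { $, 'd' }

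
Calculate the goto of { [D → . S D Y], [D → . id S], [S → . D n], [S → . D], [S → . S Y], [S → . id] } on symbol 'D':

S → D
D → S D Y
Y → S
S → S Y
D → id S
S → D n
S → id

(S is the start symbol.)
GOTO(I, 'D') = CLOSURE({ [A → αX.β] : [A → α.Xβ] ∈ I, X = 'D' })

Items with dot before 'D', with the dot advanced:
  [S → . D] → [S → D .]
  [S → . D n] → [S → D . n]
Closure adds nothing (no advanced item has the dot before a non-terminal).

GOTO = { [S → D . n], [S → D .] }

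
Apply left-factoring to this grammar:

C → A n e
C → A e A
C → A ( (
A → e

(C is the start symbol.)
C → A C'
C' → n e
C' → e A
C' → ( (
A → e

Left-factoring transforms A → αβ₁ | αβ₂ into A → αA' and A' → β₁ | β₂
(α is the longest common prefix among the alternatives). Repeat until
no nonterminal has two alternatives with a common prefix.

Round 1: C has alternatives sharing prefix 'A'. Introduce C': C → A C'
  Add: C' → n e
  Add: C' → e A
  Add: C' → ( (

No remaining common prefixes — done.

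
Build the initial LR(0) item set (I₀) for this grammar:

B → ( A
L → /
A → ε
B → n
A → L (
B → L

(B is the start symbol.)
{ [B → . ( A], [B → . L], [B → . n], [B' → . B], [L → . /] }

First, augment the grammar with B' → B
I₀ = CLOSURE({ [B' → . B] }):
  [B' → . B] has the dot before B: add [B → . ( A], [B → . n], [B → . L]
  [B → . L] has the dot before L: add [L → . /]
No further items can be added.

I₀ = { [B → . ( A], [B → . L], [B → . n], [B' → . B], [L → . /] }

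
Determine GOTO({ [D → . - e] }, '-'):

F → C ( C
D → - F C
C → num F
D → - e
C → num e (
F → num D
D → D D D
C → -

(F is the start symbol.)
GOTO(I, '-') = CLOSURE({ [A → αX.β] : [A → α.Xβ] ∈ I, X = '-' })

Items with dot before '-', with the dot advanced:
  [D → . - e] → [D → - . e]
Closure adds nothing (no advanced item has the dot before a non-terminal).

GOTO = { [D → - . e] }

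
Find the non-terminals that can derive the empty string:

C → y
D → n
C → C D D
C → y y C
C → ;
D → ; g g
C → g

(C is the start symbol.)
None

A non-terminal is nullable if it can derive ε (the empty string): either it has an ε-production, or it has a production whose right-hand side consists entirely of nullable non-terminals.

There are no ε-productions, so no non-terminal can derive ε.
No non-terminals are nullable.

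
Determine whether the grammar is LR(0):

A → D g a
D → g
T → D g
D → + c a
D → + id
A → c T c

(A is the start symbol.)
Yes, the grammar is LR(0)

A grammar is LR(0) if no state in the canonical LR(0) collection has:
  - both a shift item (dot before a terminal) and a complete item (shift-reduce conflict), or
  - two or more complete items (reduce-reduce conflict; the accept item [A' → A .] counts as a complete item here).

Augment with A' → A and build the canonical LR(0) collection (I0 = CLOSURE({[A' → . A]}), then GOTO on every symbol after a dot until no new states appear). It has 15 states:
  I0: { [A → . D g a], [A → . c T c], [A' → . A], [D → . + c a], [D → . + id], [D → . g] }  — shift
  I1: { [D → + . c a], [D → + . id] }  — shift
  I2: { [A' → A .] }  — accept
  I3: { [A → D . g a] }  — shift
  I4: { [A → c . T c], [D → . + c a], [D → . + id], [D → . g], [T → . D g] }  — shift
  I5: { [D → g .] }  — reduce
  I6: { [T → D . g] }  — shift
  I7: { [A → c T . c] }  — shift
  I8: { [A → c T c .] }  — reduce
  I9: { [T → D g .] }  — reduce
  I10: { [A → D g . a] }  — shift
  I11: { [A → D g a .] }  — reduce
  I12: { [D → + c . a] }  — shift
  I13: { [D → + id .] }  — reduce
  I14: { [D → + c a .] }  — reduce

Every state is either a pure shift/goto state or contains exactly one complete item and nothing to shift — no conflicts. The grammar is LR(0).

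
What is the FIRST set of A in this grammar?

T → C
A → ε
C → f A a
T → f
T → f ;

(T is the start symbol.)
To compute FIRST(A), examine every production with A on the left-hand side, reading each right-hand side left to right until a non-nullable symbol is reached.

From A → ε:
  - ε-production, so ε ∈ FIRST(A)

Collecting: FIRST(A) = { ε }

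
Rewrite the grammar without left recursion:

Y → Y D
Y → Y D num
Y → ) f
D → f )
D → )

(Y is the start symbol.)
Y → ) f Y'
Y' → D Y'
Y' → D num Y'
Y' → ε
D → f )
D → )

Y is directly left-recursive. The standard transformation for
  A → A α₁ | ... | A α_m | β₁ | ... | β_n
is
  A  → β₁ A' | ... | β_n A'
  A' → α₁ A' | ... | α_m A' | ε

Y → ) f becomes Y → ) f Y'
Y → Y D becomes Y' → D Y'
Y → Y D num becomes Y' → D num Y'
Add Y' → ε

Productions for other non-terminals are unchanged:
  D → f )
  D → )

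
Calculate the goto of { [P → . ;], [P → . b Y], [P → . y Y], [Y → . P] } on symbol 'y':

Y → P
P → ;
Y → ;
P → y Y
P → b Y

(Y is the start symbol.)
GOTO(I, 'y') = CLOSURE({ [A → αX.β] : [A → α.Xβ] ∈ I, X = 'y' })

Items with dot before 'y', with the dot advanced:
  [P → . y Y] → [P → y . Y]
Closure of the advanced items:
  [P → y . Y] has the dot before Y: add [Y → . P], [Y → . ;]
  [Y → . P] has the dot before P: add [P → . ;], [P → . y Y], [P → . b Y]

GOTO = { [P → . ;], [P → . b Y], [P → . y Y], [P → y . Y], [Y → . ;], [Y → . P] }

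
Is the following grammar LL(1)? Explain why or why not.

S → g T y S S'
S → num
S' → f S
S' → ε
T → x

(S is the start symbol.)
A grammar is LL(1) if for each non-terminal N with multiple productions, the predict sets of those productions are pairwise disjoint, where PREDICT(N → α) = (FIRST(α) \ {ε}) ∪ (FOLLOW(N) if α ⇒* ε).

Relevant sets:
  FOLLOW(S') = { $, 'f' }

For S:
  PREDICT(S → g T y S S') = { 'g' }
  PREDICT(S → num) = { 'num' }
For S':
  PREDICT(S' → f S) = { 'f' }
  PREDICT(S' → ε) = { $, 'f' }
T has a single production, so nothing to check there.

Conflict found: Predict set conflict for S': { 'f' }
The grammar is NOT LL(1).

Answer: No. Predict set conflict for S': { 'f' }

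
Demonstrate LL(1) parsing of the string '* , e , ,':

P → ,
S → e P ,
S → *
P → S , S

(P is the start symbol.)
LL(1) parsing maintains a stack (initially the start symbol over $) and the input. At each step: if the stack top is a terminal, match it against the current input token; if it is a non-terminal N, replace it with the RHS of M[N, lookahead] (the unique production whose predict set contains the lookahead).

Stack is shown with the top on the left.

Stack    Input        Action
----------------------------
P $      * , e , , $  output P → S , S
S , S $  * , e , , $  output S → *
* , S $  * , e , , $  match '*'
, S $    , e , , $    match ','
S $      e , , $      output S → e P ,
e P , $  e , , $      match 'e'
P , $    , , $        output P → ,
, , $    , , $        match ','
, $      , $          match ','
$        $            accept

The string is accepted.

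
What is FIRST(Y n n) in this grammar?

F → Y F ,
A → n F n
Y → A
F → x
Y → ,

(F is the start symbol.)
{ ',', 'n' }

FIRST sets of the non-terminals involved (from the grammar, by fixed-point iteration):
  FIRST(Y) = { ',', 'n' }

To compute FIRST(Y n n), process the symbols left to right:
Symbol Y is a non-terminal. Add FIRST(Y) \ {ε} = { ',', 'n' }
Y is not nullable (ε ∉ FIRST(Y)), so stop here.
FIRST(Y n n) = { ',', 'n' }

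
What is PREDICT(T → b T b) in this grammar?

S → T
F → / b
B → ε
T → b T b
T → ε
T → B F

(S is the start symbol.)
{ 'b' }

PREDICT(T → b T b) = (FIRST(RHS) \ {ε}) ∪ (FOLLOW(T) if ε ∈ FIRST(RHS), i.e. RHS ⇒* ε)
FIRST(b T b) = { 'b' }
ε ∉ FIRST(b T b), so FOLLOW(T) is not added.
PREDICT(T → b T b) = { 'b' }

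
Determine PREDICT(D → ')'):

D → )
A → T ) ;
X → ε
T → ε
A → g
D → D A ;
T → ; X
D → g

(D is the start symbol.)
{ ')' }

PREDICT(D → ')') = (FIRST(RHS) \ {ε}) ∪ (FOLLOW(D) if ε ∈ FIRST(RHS), i.e. RHS ⇒* ε)
FIRST(')') = { ')' }
ε ∉ FIRST(')'), so FOLLOW(D) is not added.
PREDICT(D → ')') = { ')' }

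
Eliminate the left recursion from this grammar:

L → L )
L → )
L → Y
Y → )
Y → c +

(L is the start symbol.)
L → ) L'
L → Y L'
L' → ) L'
L' → ε
Y → )
Y → c +

L is directly left-recursive. The standard transformation for
  A → A α₁ | ... | A α_m | β₁ | ... | β_n
is
  A  → β₁ A' | ... | β_n A'
  A' → α₁ A' | ... | α_m A' | ε

L → ) becomes L → ) L'
L → Y becomes L → Y L'
L → L ) becomes L' → ) L'
Add L' → ε

Productions for other non-terminals are unchanged:
  Y → )
  Y → c +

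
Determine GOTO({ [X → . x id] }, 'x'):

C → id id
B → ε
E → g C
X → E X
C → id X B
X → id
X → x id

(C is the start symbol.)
GOTO(I, 'x') = CLOSURE({ [A → αX.β] : [A → α.Xβ] ∈ I, X = 'x' })

Items with dot before 'x', with the dot advanced:
  [X → . x id] → [X → x . id]
Closure adds nothing (no advanced item has the dot before a non-terminal).

GOTO = { [X → x . id] }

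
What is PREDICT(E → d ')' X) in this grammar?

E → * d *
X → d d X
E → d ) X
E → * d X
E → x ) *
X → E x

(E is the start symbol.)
PREDICT(E → d ')' X) = (FIRST(RHS) \ {ε}) ∪ (FOLLOW(E) if ε ∈ FIRST(RHS), i.e. RHS ⇒* ε)
FIRST(d ')' X) = { 'd' }
ε ∉ FIRST(d ')' X), so FOLLOW(E) is not added.
PREDICT(E → d ')' X) = { 'd' }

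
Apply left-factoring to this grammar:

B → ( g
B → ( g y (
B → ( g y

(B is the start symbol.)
Left-factoring transforms A → αβ₁ | αβ₂ into A → αA' and A' → β₁ | β₂
(α is the longest common prefix among the alternatives). Repeat until
no nonterminal has two alternatives with a common prefix.

Round 1: B has alternatives sharing prefix '( g'. Introduce B': B → ( g B'
  Add: B' → ε
  Add: B' → y (
  Add: B' → y

Round 2: B' has alternatives sharing prefix 'y'. Introduce B'': B' → y B''
  Add: B'' → (
  Add: B'' → ε

No remaining common prefixes — done.

Resulting grammar:
B → ( g B'
B' → ε
B' → y B''
B'' → (
B'' → ε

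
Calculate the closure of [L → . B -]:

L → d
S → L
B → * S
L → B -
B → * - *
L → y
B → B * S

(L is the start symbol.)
To compute CLOSURE, for each item [A → α.Bβ] where B is a non-terminal, add [B → .γ] for all productions B → γ; repeat for the newly added items until nothing changes.

Start with: [L → . B -]
  [L → . B -] has the dot before B: add [B → . * S], [B → . * - *], [B → . B * S]
No further items can be added.

CLOSURE = { [B → . * - *], [B → . * S], [B → . B * S], [L → . B -] }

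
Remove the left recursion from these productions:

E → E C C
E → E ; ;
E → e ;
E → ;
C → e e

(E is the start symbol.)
E → e ; E'
E → ; E'
E' → C C E'
E' → ; ; E'
E' → ε
C → e e

E is directly left-recursive. The standard transformation for
  A → A α₁ | ... | A α_m | β₁ | ... | β_n
is
  A  → β₁ A' | ... | β_n A'
  A' → α₁ A' | ... | α_m A' | ε

E → e ; becomes E → e ; E'
E → ; becomes E → ; E'
E → E C C becomes E' → C C E'
E → E ; ; becomes E' → ; ; E'
Add E' → ε

Productions for other non-terminals are unchanged:
  C → e e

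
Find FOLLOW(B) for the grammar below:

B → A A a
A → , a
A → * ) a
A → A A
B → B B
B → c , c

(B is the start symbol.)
{ $, '*', ',', 'c' }

To compute FOLLOW(B), find every occurrence of B on a right-hand side N → α B β: add FIRST(β) \ {ε}, and if β is empty or nullable also add FOLLOW(N). Iterate to a fixed point.

B is the start symbol, so $ ∈ FOLLOW(B).
In B → B B: B is followed by B, add FIRST(B) \ {ε} = { '*', ',', 'c' }
In B → B B: B is at the end; this adds FOLLOW(B) to itself — nothing new

Taking the union: FOLLOW(B) = { $, '*', ',', 'c' }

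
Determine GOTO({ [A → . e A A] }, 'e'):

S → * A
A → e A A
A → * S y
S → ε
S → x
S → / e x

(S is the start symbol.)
{ [A → . * S y], [A → . e A A], [A → e . A A] }

GOTO(I, 'e') = CLOSURE({ [A → αX.β] : [A → α.Xβ] ∈ I, X = 'e' })

Items with dot before 'e', with the dot advanced:
  [A → . e A A] → [A → e . A A]
Closure of the advanced items:
  [A → e . A A] has the dot before A: add [A → . e A A], [A → . * S y]

GOTO = { [A → . * S y], [A → . e A A], [A → e . A A] }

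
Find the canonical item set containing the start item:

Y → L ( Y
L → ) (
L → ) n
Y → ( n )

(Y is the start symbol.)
First, augment the grammar with Y' → Y
I₀ = CLOSURE({ [Y' → . Y] }):
  [Y' → . Y] has the dot before Y: add [Y → . L ( Y], [Y → . ( n )]
  [Y → . L ( Y] has the dot before L: add [L → . ) (], [L → . ) n]
No further items can be added.

I₀ = { [L → . ) (], [L → . ) n], [Y → . ( n )], [Y → . L ( Y], [Y' → . Y] }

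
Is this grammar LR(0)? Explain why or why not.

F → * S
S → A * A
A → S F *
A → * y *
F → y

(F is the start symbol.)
Augment with F' → F and build the canonical LR(0) collection (I0 = CLOSURE({[F' → . F]}), then GOTO on every symbol after a dot until no new states appear). It has 14 states:
  I0: { [F → . * S], [F → . y], [F' → . F] }  — shift
  I1: { [A → . * y *], [A → . S F *], [F → * . S], [S → . A * A] }  — shift
  I2: { [F' → F .] }  — accept
  I3: { [F → y .] }  — reduce
  I4: { [A → * . y *] }  — shift
  I5: { [S → A . * A] }  — shift
  I6: { [A → S . F *], [F → * S .], [F → . * S], [F → . y] }  — shift, reduce
  I7: { [A → S F . *] }  — shift
  I8: { [A → S F * .] }  — reduce
  I9: { [A → . * y *], [A → . S F *], [S → . A * A], [S → A * . A] }  — shift
  I10: { [S → A * A .], [S → A . * A] }  — shift, reduce
  I11: { [A → S . F *], [F → . * S], [F → . y] }  — shift
  I12: { [A → * y . *] }  — shift
  I13: { [A → * y * .] }  — reduce

Conflict in state I6:
  Shift-reduce conflict between [F → * S .] and [F → . * S]
So the grammar is NOT LR(0).

Answer: No. Shift-reduce conflict between [F → * S .] and [F → . * S]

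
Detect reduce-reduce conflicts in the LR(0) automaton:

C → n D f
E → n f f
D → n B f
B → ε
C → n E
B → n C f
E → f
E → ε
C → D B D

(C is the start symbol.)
Yes — I3: [B → .] vs [E → .]; I11: [B → .] vs [E → .]; I13: [B → .] vs [E → .]

A reduce-reduce conflict occurs when an LR(0) state has two complete items [A → α .] and [B → β .] — both call for a reduction, and with no lookahead the parser cannot choose between them.

Augment with C' → C and build the canonical LR(0) collection (I0 = CLOSURE({[C' → . C]}), then GOTO on every symbol after a dot until no new states appear). It has 23 states:
  I0: { [C → . D B D], [C → . n D f], [C → . n E], [C' → . C], [D → . n B f] }  — shift
  I1: { [C' → C .] }  — accept
  I2: { [B → . n C f], [B → .], [C → D . B D] }  — shift, reduce
  I3: { [B → . n C f], [B → .], [C → n . D f], [C → n . E], [D → . n B f], [D → n . B f], [E → . f], [E → . n f f], [E → .] }  — shift, 2 reduces
  I4: { [D → n B . f] }  — shift
  I5: { [C → n D . f] }  — shift
  I6: { [C → n E .] }  — reduce
  I7: { [E → f .] }  — reduce
  I8: { [B → . n C f], [B → .], [B → n . C f], [C → . D B D], [C → . n D f], [C → . n E], [D → . n B f], [D → n . B f], [E → n . f f] }  — shift, reduce
  I9: { [B → n C . f] }  — shift
  I10: { [E → n f . f] }  — shift
  I11: { [B → . n C f], [B → .], [B → n . C f], [C → . D B D], [C → . n D f], [C → . n E], [C → n . D f], [C → n . E], [D → . n B f], [D → n . B f], [E → . f], [E → . n f f], [E → .] }  — shift, 2 reduces
  I12: { [B → . n C f], [B → .], [C → D . B D], [C → n D . f] }  — shift, reduce
  I13: { [B → . n C f], [B → .], [B → n . C f], [C → . D B D], [C → . n D f], [C → . n E], [C → n . D f], [C → n . E], [D → . n B f], [D → n . B f], [E → . f], [E → . n f f], [E → .], [E → n . f f] }  — shift, 2 reduces
  I14: { [E → f .], [E → n f . f] }  — shift, reduce
  I15: { [E → n f f .] }  — reduce
  I16: { [C → D B . D], [D → . n B f] }  — shift
  I17: { [C → n D f .] }  — reduce
  I18: { [B → n . C f], [C → . D B D], [C → . n D f], [C → . n E], [D → . n B f] }  — shift
  I19: { [C → D B D .] }  — reduce
  I20: { [B → . n C f], [B → .], [D → n . B f] }  — shift, reduce
  I21: { [B → n C f .] }  — reduce
  I22: { [D → n B f .] }  — reduce

I3 contains complete items [B → .], [E → .] — reduce-reduce conflict.
I11 contains complete items [B → .], [E → .] — reduce-reduce conflict.
I13 contains complete items [B → .], [E → .] — reduce-reduce conflict.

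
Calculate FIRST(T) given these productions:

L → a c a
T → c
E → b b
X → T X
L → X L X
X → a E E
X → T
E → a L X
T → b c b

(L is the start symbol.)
To compute FIRST(T), examine every production with T on the left-hand side, reading each right-hand side left to right until a non-nullable symbol is reached.

From T → c:
  - c is a terminal: add 'c' and stop
From T → b c b:
  - b is a terminal: add 'b' and stop

Collecting: FIRST(T) = { 'b', 'c' }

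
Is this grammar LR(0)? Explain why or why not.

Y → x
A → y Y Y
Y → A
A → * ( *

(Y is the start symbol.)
A grammar is LR(0) if no state in the canonical LR(0) collection has:
  - both a shift item (dot before a terminal) and a complete item (shift-reduce conflict), or
  - two or more complete items (reduce-reduce conflict; the accept item [Y' → Y .] counts as a complete item here).

Augment with Y' → Y and build the canonical LR(0) collection (I0 = CLOSURE({[Y' → . Y]}), then GOTO on every symbol after a dot until no new states appear). It has 10 states:
  I0: { [A → . * ( *], [A → . y Y Y], [Y → . A], [Y → . x], [Y' → . Y] }  — shift
  I1: { [A → * . ( *] }  — shift
  I2: { [Y → A .] }  — reduce
  I3: { [Y' → Y .] }  — accept
  I4: { [Y → x .] }  — reduce
  I5: { [A → . * ( *], [A → . y Y Y], [A → y . Y Y], [Y → . A], [Y → . x] }  — shift
  I6: { [A → . * ( *], [A → . y Y Y], [A → y Y . Y], [Y → . A], [Y → . x] }  — shift
  I7: { [A → y Y Y .] }  — reduce
  I8: { [A → * ( . *] }  — shift
  I9: { [A → * ( * .] }  — reduce

Every state is either a pure shift/goto state or contains exactly one complete item and nothing to shift — no conflicts. The grammar is LR(0).

Answer: Yes, the grammar is LR(0)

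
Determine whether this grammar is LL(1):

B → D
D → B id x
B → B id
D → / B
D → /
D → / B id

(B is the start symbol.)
Relevant sets:
  FIRST(D) = { '/' }
  FIRST(B) = { '/' }

For B:
  PREDICT(B → D) = { '/' }
  PREDICT(B → B id) = { '/' }
For D:
  PREDICT(D → B id x) = { '/' }
  PREDICT(D → '/' B) = { '/' }
  PREDICT(D → '/') = { '/' }
  PREDICT(D → '/' B id) = { '/' }

Conflict found: Predict set conflict for B: { '/' }
The grammar is NOT LL(1).

Answer: No. Predict set conflict for B: { '/' }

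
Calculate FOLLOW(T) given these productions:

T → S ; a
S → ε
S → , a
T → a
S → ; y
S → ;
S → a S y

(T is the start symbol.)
To compute FOLLOW(T), find every occurrence of T on a right-hand side N → α T β: add FIRST(β) \ {ε}, and if β is empty or nullable also add FOLLOW(N). Iterate to a fixed point.

T is the start symbol, so $ ∈ FOLLOW(T).
T does not occur on any right-hand side.

Taking the union: FOLLOW(T) = { $ }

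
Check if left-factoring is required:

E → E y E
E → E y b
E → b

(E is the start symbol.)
Yes, E has productions with common prefix 'E y'

Left-factoring is needed when two productions for the same non-terminal
share a common prefix on the right-hand side.

Productions for E:
  E → E y E
  E → E y b
  E → b

Found common prefix 'E y' in productions for E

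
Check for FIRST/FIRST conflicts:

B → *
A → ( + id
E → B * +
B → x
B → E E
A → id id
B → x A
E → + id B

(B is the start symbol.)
Yes. B → '*' / B → E E on { '*' }; B → x / B → E E on { 'x' }; B → x / B → x A on { 'x' }; B → E E / B → x A on { 'x' }; E → B '*' '+' / E → '+' id B on { '+' }

FIRST sets of the non-terminals at (or reachable through a nullable prefix from) the front of some alternative:
  FIRST(E) = { '*', '+', 'x' }
  FIRST(B) = { '*', '+', 'x' }

Productions for B:
  B → *: FIRST = { '*' }
  B → x: FIRST = { 'x' }
  B → E E: FIRST = { '*', '+', 'x' }
  B → x A: FIRST = { 'x' }
Productions for A:
  A → ( + id: FIRST = { '(' }
  A → id id: FIRST = { 'id' }
Productions for E:
  E → B * +: FIRST = { '*', '+', 'x' }
  E → + id B: FIRST = { '+' }

Conflict for B: B → * and B → E E
  Overlap: { '*' }
Conflict for B: B → x and B → E E
  Overlap: { 'x' }
Conflict for B: B → x and B → x A
  Overlap: { 'x' }
Conflict for B: B → E E and B → x A
  Overlap: { 'x' }
Conflict for E: E → B * + and E → + id B
  Overlap: { '+' }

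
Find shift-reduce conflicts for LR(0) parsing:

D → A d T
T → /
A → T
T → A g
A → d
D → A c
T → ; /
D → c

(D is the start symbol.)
A shift-reduce conflict occurs when an LR(0) state has both:
  - a complete (reduce) item [A → α .] (dot at the end), and
  - a shift item [B → β . c γ] (dot before a terminal).

Augment with D' → D and build the canonical LR(0) collection (I0 = CLOSURE({[D' → . D]}), then GOTO on every symbol after a dot until no new states appear). It has 14 states:
  I0: { [A → . T], [A → . d], [D → . A c], [D → . A d T], [D → . c], [D' → . D], [T → . /], [T → . ; /], [T → . A g] }  — shift
  I1: { [T → / .] }  — reduce
  I2: { [T → ; . /] }  — shift
  I3: { [D → A . c], [D → A . d T], [T → A . g] }  — shift
  I4: { [D' → D .] }  — accept
  I5: { [A → T .] }  — reduce
  I6: { [D → c .] }  — reduce
  I7: { [A → d .] }  — reduce
  I8: { [D → A c .] }  — reduce
  I9: { [A → . T], [A → . d], [D → A d . T], [T → . /], [T → . ; /], [T → . A g] }  — shift
  I10: { [T → A g .] }  — reduce
  I11: { [T → A . g] }  — shift
  I12: { [A → T .], [D → A d T .] }  — 2 reduces
  I13: { [T → ; / .] }  — reduce

No state contains both a complete item and a shift item.

Answer: No shift-reduce conflicts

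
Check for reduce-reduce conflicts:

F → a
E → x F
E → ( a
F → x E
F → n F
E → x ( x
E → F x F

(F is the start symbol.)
A reduce-reduce conflict occurs when an LR(0) state has two complete items [A → α .] and [B → β .] — both call for a reduction, and with no lookahead the parser cannot choose between them.

Augment with F' → F and build the canonical LR(0) collection (I0 = CLOSURE({[F' → . F]}), then GOTO on every symbol after a dot until no new states appear). It has 16 states:
  I0: { [F → . a], [F → . n F], [F → . x E], [F' → . F] }  — shift
  I1: { [F' → F .] }  — accept
  I2: { [F → a .] }  — reduce
  I3: { [F → . a], [F → . n F], [F → . x E], [F → n . F] }  — shift
  I4: { [E → . ( a], [E → . F x F], [E → . x ( x], [E → . x F], [F → . a], [F → . n F], [F → . x E], [F → x . E] }  — shift
  I5: { [E → ( . a] }  — shift
  I6: { [F → x E .] }  — reduce
  I7: { [E → F . x F] }  — shift
  I8: { [E → . ( a], [E → . F x F], [E → . x ( x], [E → . x F], [E → x . ( x], [E → x . F], [F → . a], [F → . n F], [F → . x E], [F → x . E] }  — shift
  I9: { [E → ( . a], [E → x ( . x] }  — shift
  I10: { [E → F . x F], [E → x F .] }  — shift, reduce
  I11: { [E → F x . F], [F → . a], [F → . n F], [F → . x E] }  — shift
  I12: { [E → F x F .] }  — reduce
  I13: { [E → ( a .] }  — reduce
  I14: { [E → x ( x .] }  — reduce
  I15: { [F → n F .] }  — reduce

No state contains more than one complete item.

Answer: No reduce-reduce conflicts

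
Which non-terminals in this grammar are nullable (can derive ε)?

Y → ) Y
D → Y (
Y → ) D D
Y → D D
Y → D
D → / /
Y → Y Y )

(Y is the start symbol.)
A non-terminal is nullable if it can derive ε (the empty string): either it has an ε-production, or it has a production whose right-hand side consists entirely of nullable non-terminals.

There are no ε-productions, so no non-terminal can derive ε.
No non-terminals are nullable.

Answer: None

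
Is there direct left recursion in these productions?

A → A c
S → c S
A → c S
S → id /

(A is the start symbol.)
Direct left recursion occurs when N → N α for some non-terminal N (the right-hand side begins with the left-hand side itself).

A → A c: LEFT RECURSIVE (starts with A)
S → c S: starts with c
A → c S: starts with c
S → id /: starts with id

The grammar has direct left recursion on: A.

Answer: Yes, A is left-recursive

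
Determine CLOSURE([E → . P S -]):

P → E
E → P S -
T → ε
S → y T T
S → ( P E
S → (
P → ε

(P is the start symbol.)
{ [E → . P S -], [P → . E], [P → .] }

To compute CLOSURE, for each item [A → α.Bβ] where B is a non-terminal, add [B → .γ] for all productions B → γ; repeat for the newly added items until nothing changes.

Start with: [E → . P S -]
  [E → . P S -] has the dot before P: add [P → . E], [P → .]
  [P → . E] has the dot before E: all E-items already present
No further items can be added.

CLOSURE = { [E → . P S -], [P → . E], [P → .] }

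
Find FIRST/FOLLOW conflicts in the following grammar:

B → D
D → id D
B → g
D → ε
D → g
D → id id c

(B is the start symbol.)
No FIRST/FOLLOW conflicts.

Nullable non-terminals: B, D.
FIRST sets used below: FIRST(D) = { 'g', 'id', ε }

B: nullable alternative(s) B → D; FOLLOW(B) = { $ }
  B → D: FIRST \ {ε} = { 'g', 'id' } — this is the only nullable alternative, skip
  B → g: FIRST \ {ε} = { 'g' } — disjoint from FOLLOW(B)

D: nullable alternative(s) D → ε; FOLLOW(D) = { $ }
  D → id D: FIRST \ {ε} = { 'id' } — disjoint from FOLLOW(D)
  D → ε: FIRST \ {ε} = { } — this is the only nullable alternative, skip
  D → g: FIRST \ {ε} = { 'g' } — disjoint from FOLLOW(D)
  D → id id c: FIRST \ {ε} = { 'id' } — disjoint from FOLLOW(D)

No FIRST/FOLLOW conflicts found.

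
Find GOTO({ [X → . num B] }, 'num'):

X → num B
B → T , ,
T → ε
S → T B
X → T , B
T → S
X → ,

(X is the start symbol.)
GOTO(I, 'num') = CLOSURE({ [A → αX.β] : [A → α.Xβ] ∈ I, X = 'num' })

Items with dot before 'num', with the dot advanced:
  [X → . num B] → [X → num . B]
Closure of the advanced items:
  [X → num . B] has the dot before B: add [B → . T , ,]
  [B → . T , ,] has the dot before T: add [T → .], [T → . S]
  [T → . S] has the dot before S: add [S → . T B]

GOTO = { [B → . T , ,], [S → . T B], [T → . S], [T → .], [X → num . B] }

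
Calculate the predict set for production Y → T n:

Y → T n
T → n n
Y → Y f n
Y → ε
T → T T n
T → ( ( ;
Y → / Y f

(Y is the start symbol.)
{ '(', 'n' }

PREDICT(Y → T n) = (FIRST(RHS) \ {ε}) ∪ (FOLLOW(Y) if ε ∈ FIRST(RHS), i.e. RHS ⇒* ε)
FIRST(T) = { '(', 'n' }
FIRST(T n) = { '(', 'n' }
ε ∉ FIRST(T n), so FOLLOW(Y) is not added.
PREDICT(Y → T n) = { '(', 'n' }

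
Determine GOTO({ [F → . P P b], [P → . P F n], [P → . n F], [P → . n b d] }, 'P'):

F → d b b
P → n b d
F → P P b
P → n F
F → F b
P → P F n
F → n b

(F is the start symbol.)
{ [F → . F b], [F → . P P b], [F → . d b b], [F → . n b], [F → P . P b], [P → . P F n], [P → . n F], [P → . n b d], [P → P . F n] }

GOTO(I, 'P') = CLOSURE({ [A → αX.β] : [A → α.Xβ] ∈ I, X = 'P' })

Items with dot before 'P', with the dot advanced:
  [F → . P P b] → [F → P . P b]
  [P → . P F n] → [P → P . F n]
Closure of the advanced items:
  [F → P . P b] has the dot before P: add [P → . n b d], [P → . n F], [P → . P F n]
  [P → P . F n] has the dot before F: add [F → . d b b], [F → . P P b], [F → . F b], [F → . n b]

GOTO = { [F → . F b], [F → . P P b], [F → . d b b], [F → . n b], [F → P . P b], [P → . P F n], [P → . n F], [P → . n b d], [P → P . F n] }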